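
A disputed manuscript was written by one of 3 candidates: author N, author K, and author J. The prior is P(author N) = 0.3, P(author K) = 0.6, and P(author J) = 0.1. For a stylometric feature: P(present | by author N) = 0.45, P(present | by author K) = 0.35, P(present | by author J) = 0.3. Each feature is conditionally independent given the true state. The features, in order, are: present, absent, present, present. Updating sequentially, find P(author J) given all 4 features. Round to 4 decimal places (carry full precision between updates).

Apply Bayes' rule sequentially, carrying P(author J) forward.
After 'present': normaliser = 0.45·0.3000 + 0.35·0.6000 + 0.3·0.1000; P(author N) ≈ 0.3600, P(author K) ≈ 0.5600, P(author J) ≈ 0.0800
After 'absent': normaliser = 0.55·0.3600 + 0.65·0.5600 + 0.7·0.0800; P(author N) ≈ 0.3204, P(author K) ≈ 0.5890, P(author J) ≈ 0.0906
After 'present': normaliser = 0.45·0.3204 + 0.35·0.5890 + 0.3·0.0906; P(author N) ≈ 0.3819, P(author K) ≈ 0.5461, P(author J) ≈ 0.0720
After 'present': normaliser = 0.45·0.3819 + 0.35·0.5461 + 0.3·0.0720; P(author N) ≈ 0.4469, P(author K) ≈ 0.4970, P(author J) ≈ 0.0562

0.0562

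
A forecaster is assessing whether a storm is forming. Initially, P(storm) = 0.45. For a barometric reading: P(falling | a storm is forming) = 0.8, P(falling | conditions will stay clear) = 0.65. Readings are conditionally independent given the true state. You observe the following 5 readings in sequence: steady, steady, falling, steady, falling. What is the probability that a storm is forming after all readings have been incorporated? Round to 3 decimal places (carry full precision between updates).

0.188

After 'steady': P(storm) = 0.2·0.4500 / (0.2·0.4500 + 0.35·0.5500) ≈ 0.3186
After 'steady': P(storm) = 0.2·0.3186 / (0.2·0.3186 + 0.35·0.6814) ≈ 0.2108
After 'falling': P(storm) = 0.8·0.2108 / (0.8·0.2108 + 0.65·0.7892) ≈ 0.2474
After 'steady': P(storm) = 0.2·0.2474 / (0.2·0.2474 + 0.35·0.7526) ≈ 0.1582
After 'falling': P(storm) = 0.8·0.1582 / (0.8·0.1582 + 0.65·0.8418) ≈ 0.1878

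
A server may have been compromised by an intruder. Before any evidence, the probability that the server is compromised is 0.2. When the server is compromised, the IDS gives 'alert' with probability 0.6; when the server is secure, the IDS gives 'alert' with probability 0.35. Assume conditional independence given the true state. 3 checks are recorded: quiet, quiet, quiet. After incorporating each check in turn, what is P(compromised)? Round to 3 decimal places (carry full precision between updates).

After 'quiet': P(compromised) = 0.4·0.2000 / (0.4·0.2000 + 0.65·0.8000) ≈ 0.1333
After 'quiet': P(compromised) = 0.4·0.1333 / (0.4·0.1333 + 0.65·0.8667) ≈ 0.0865
After 'quiet': P(compromised) = 0.4·0.0865 / (0.4·0.0865 + 0.65·0.9135) ≈ 0.0551

0.055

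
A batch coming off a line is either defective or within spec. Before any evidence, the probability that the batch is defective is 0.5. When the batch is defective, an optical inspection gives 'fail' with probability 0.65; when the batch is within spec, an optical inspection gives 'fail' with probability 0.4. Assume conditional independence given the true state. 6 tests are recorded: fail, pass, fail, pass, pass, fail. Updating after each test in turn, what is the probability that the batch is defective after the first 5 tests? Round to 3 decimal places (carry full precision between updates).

0.344

Apply Bayes' rule sequentially, carrying P(defective) forward.
After 'fail': P(defective) = 0.65·0.5000 / (0.65·0.5000 + 0.4·0.5000) ≈ 0.6190
After 'pass': P(defective) = 0.35·0.6190 / (0.35·0.6190 + 0.6·0.3810) ≈ 0.4866
After 'fail': P(defective) = 0.65·0.4866 / (0.65·0.4866 + 0.4·0.5134) ≈ 0.6064
After 'pass': P(defective) = 0.35·0.6064 / (0.35·0.6064 + 0.6·0.3936) ≈ 0.4733
After 'pass': P(defective) = 0.35·0.4733 / (0.35·0.4733 + 0.6·0.5267) ≈ 0.3439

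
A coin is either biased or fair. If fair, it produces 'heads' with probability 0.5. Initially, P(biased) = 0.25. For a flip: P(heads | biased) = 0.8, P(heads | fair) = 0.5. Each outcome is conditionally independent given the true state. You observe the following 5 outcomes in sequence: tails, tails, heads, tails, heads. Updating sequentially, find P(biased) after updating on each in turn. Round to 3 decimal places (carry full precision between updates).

0.052

Each posterior becomes the prior for the next update.
After 'tails': P(biased) = 0.2·0.2500 / (0.2·0.2500 + 0.5·0.7500) ≈ 0.1176
After 'tails': P(biased) = 0.2·0.1176 / (0.2·0.1176 + 0.5·0.8824) ≈ 0.0506
After 'heads': P(biased) = 0.8·0.0506 / (0.8·0.0506 + 0.5·0.9494) ≈ 0.0786
After 'tails': P(biased) = 0.2·0.0786 / (0.2·0.0786 + 0.5·0.9214) ≈ 0.0330
After 'heads': P(biased) = 0.8·0.0330 / (0.8·0.0330 + 0.5·0.9670) ≈ 0.0518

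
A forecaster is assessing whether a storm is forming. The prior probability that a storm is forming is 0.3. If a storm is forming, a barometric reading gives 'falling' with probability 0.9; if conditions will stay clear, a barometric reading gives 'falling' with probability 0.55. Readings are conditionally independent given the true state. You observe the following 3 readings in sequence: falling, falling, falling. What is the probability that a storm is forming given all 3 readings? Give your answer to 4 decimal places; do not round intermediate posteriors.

After 'falling': P(storm) = 0.9·0.3000 / (0.9·0.3000 + 0.55·0.7000) ≈ 0.4122
After 'falling': P(storm) = 0.9·0.4122 / (0.9·0.4122 + 0.55·0.5878) ≈ 0.5344
After 'falling': P(storm) = 0.9·0.5344 / (0.9·0.5344 + 0.55·0.4656) ≈ 0.6525

0.6525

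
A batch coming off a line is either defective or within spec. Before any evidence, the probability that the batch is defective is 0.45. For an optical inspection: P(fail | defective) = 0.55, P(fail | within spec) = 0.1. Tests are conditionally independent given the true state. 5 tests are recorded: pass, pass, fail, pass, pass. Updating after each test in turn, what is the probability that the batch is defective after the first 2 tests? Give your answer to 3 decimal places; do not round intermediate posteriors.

After 'pass': P(defective) = 0.45·0.4500 / (0.45·0.4500 + 0.9·0.5500) ≈ 0.2903
After 'pass': P(defective) = 0.45·0.2903 / (0.45·0.2903 + 0.9·0.7097) ≈ 0.1698

0.170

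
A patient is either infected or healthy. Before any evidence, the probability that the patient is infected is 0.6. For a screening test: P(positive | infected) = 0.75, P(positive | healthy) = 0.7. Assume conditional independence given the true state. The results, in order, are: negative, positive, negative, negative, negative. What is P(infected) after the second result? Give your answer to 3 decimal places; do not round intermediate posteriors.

0.573

Apply Bayes' rule sequentially, carrying P(infected) forward.
After 'negative': P(infected) = 0.25·0.6000 / (0.25·0.6000 + 0.3·0.4000) ≈ 0.5556
After 'positive': P(infected) = 0.75·0.5556 / (0.75·0.5556 + 0.7·0.4444) ≈ 0.5725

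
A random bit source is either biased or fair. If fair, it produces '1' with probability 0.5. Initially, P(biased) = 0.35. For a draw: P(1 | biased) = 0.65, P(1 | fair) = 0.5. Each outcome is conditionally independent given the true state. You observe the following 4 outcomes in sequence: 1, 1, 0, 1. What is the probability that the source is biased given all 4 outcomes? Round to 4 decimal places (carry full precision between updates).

0.4530

After '1': P(biased) = 0.65·0.3500 / (0.65·0.3500 + 0.5·0.6500) ≈ 0.4118
After '1': P(biased) = 0.65·0.4118 / (0.65·0.4118 + 0.5·0.5882) ≈ 0.4764
After '0': P(biased) = 0.35·0.4764 / (0.35·0.4764 + 0.5·0.5236) ≈ 0.3891
After '1': P(biased) = 0.65·0.3891 / (0.65·0.3891 + 0.5·0.6109) ≈ 0.4530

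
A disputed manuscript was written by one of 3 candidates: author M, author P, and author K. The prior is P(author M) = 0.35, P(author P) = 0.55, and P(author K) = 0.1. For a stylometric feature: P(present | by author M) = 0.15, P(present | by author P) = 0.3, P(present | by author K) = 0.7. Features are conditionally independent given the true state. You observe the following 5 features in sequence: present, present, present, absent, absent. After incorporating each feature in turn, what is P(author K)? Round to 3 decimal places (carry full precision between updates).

After 'present': normaliser = 0.15·0.3500 + 0.3·0.5500 + 0.7·0.1000; P(author M) ≈ 0.1826, P(author P) ≈ 0.5739, P(author K) ≈ 0.2435
After 'present': normaliser = 0.15·0.1826 + 0.3·0.5739 + 0.7·0.2435; P(author M) ≈ 0.0740, P(author P) ≈ 0.4653, P(author K) ≈ 0.4606
After 'present': normaliser = 0.15·0.0740 + 0.3·0.4653 + 0.7·0.4606; P(author M) ≈ 0.0235, P(author P) ≈ 0.2950, P(author K) ≈ 0.6815
After 'absent': normaliser = 0.85·0.0235 + 0.7·0.2950 + 0.3·0.6815; P(author M) ≈ 0.0463, P(author P) ≈ 0.4793, P(author K) ≈ 0.4744
After 'absent': normaliser = 0.85·0.0463 + 0.7·0.4793 + 0.3·0.4744; P(author M) ≈ 0.0761, P(author P) ≈ 0.6487, P(author K) ≈ 0.2752

0.275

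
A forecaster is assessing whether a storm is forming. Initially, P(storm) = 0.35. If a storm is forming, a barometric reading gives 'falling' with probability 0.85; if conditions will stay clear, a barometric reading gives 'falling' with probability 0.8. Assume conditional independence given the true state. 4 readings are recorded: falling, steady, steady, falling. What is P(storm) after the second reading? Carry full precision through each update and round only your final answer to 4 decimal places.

After 'falling': P(storm) = 0.85·0.3500 / (0.85·0.3500 + 0.8·0.6500) ≈ 0.3639
After 'steady': P(storm) = 0.15·0.3639 / (0.15·0.3639 + 0.2·0.6361) ≈ 0.3003

0.3003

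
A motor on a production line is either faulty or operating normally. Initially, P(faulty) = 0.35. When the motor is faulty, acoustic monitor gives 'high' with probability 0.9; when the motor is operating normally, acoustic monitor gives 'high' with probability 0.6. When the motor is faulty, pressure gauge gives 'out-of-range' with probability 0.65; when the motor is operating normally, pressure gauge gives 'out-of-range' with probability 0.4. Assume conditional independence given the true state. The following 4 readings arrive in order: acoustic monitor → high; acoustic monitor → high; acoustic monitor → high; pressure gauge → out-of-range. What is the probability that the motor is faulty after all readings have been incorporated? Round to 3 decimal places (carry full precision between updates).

0.747

Each posterior becomes the prior for the next update.
After acoustic monitor='high': P(faulty) = 0.9·0.3500 / (0.9·0.3500 + 0.6·0.6500) ≈ 0.4468
After acoustic monitor='high': P(faulty) = 0.9·0.4468 / (0.9·0.4468 + 0.6·0.5532) ≈ 0.5478
After acoustic monitor='high': P(faulty) = 0.9·0.5478 / (0.9·0.5478 + 0.6·0.4522) ≈ 0.6451
After pressure gauge='out-of-range': P(faulty) = 0.65·0.6451 / (0.65·0.6451 + 0.4·0.3549) ≈ 0.7470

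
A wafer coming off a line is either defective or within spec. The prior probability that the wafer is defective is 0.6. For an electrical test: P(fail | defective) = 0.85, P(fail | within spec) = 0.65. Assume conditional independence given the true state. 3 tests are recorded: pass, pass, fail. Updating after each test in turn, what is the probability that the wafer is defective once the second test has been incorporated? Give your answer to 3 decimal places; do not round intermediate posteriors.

After 'pass': P(defective) = 0.15·0.6000 / (0.15·0.6000 + 0.35·0.4000) ≈ 0.3913
After 'pass': P(defective) = 0.15·0.3913 / (0.15·0.3913 + 0.35·0.6087) ≈ 0.2160

0.216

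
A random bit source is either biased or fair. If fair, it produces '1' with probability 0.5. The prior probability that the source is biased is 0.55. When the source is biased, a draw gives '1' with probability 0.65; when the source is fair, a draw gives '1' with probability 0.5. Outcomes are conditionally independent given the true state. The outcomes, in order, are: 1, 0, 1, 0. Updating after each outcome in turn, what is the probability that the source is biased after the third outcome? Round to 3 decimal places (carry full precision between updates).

After '1': P(biased) = 0.65·0.5500 / (0.65·0.5500 + 0.5·0.4500) ≈ 0.6137
After '0': P(biased) = 0.35·0.6137 / (0.35·0.6137 + 0.5·0.3863) ≈ 0.5266
After '1': P(biased) = 0.65·0.5266 / (0.65·0.5266 + 0.5·0.4734) ≈ 0.5912

0.591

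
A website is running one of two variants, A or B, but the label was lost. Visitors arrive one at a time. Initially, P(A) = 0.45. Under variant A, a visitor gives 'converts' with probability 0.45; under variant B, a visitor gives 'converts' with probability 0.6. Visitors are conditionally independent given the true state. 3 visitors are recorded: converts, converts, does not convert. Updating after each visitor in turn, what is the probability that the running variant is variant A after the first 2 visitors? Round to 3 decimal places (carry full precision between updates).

0.315

After 'converts': P(A) = 0.45·0.4500 / (0.45·0.4500 + 0.6·0.5500) ≈ 0.3803
After 'converts': P(A) = 0.45·0.3803 / (0.45·0.3803 + 0.6·0.6197) ≈ 0.3152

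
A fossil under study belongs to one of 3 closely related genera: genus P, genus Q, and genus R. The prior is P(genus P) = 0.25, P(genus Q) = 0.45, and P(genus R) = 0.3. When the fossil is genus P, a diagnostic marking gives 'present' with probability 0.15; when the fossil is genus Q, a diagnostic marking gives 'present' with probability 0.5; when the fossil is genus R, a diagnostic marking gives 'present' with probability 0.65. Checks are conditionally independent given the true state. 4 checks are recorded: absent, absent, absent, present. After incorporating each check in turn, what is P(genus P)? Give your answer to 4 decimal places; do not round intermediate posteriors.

0.3870

Each posterior becomes the prior for the next update.
After 'absent': normaliser = 0.85·0.2500 + 0.5·0.4500 + 0.35·0.3000; P(genus P) ≈ 0.3917, P(genus Q) ≈ 0.4147, P(genus R) ≈ 0.1935
After 'absent': normaliser = 0.85·0.3917 + 0.5·0.4147 + 0.35·0.1935; P(genus P) ≈ 0.5476, P(genus Q) ≈ 0.3410, P(genus R) ≈ 0.1114
After 'absent': normaliser = 0.85·0.5476 + 0.5·0.3410 + 0.35·0.1114; P(genus P) ≈ 0.6896, P(genus Q) ≈ 0.2526, P(genus R) ≈ 0.0578
After 'present': normaliser = 0.15·0.6896 + 0.5·0.2526 + 0.65·0.0578; P(genus P) ≈ 0.3870, P(genus Q) ≈ 0.4726, P(genus R) ≈ 0.1405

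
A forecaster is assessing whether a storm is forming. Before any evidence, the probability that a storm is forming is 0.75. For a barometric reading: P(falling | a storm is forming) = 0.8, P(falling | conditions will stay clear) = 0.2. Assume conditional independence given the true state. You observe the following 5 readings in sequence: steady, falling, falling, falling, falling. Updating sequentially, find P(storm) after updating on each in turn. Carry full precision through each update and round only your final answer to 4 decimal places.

After 'steady': P(storm) = 0.2·0.7500 / (0.2·0.7500 + 0.8·0.2500) ≈ 0.4286
After 'falling': P(storm) = 0.8·0.4286 / (0.8·0.4286 + 0.2·0.5714) ≈ 0.7500
After 'falling': P(storm) = 0.8·0.7500 / (0.8·0.7500 + 0.2·0.2500) ≈ 0.9231
After 'falling': P(storm) = 0.8·0.9231 / (0.8·0.9231 + 0.2·0.0769) ≈ 0.9796
After 'falling': P(storm) = 0.8·0.9796 / (0.8·0.9796 + 0.2·0.0204) ≈ 0.9948

0.9948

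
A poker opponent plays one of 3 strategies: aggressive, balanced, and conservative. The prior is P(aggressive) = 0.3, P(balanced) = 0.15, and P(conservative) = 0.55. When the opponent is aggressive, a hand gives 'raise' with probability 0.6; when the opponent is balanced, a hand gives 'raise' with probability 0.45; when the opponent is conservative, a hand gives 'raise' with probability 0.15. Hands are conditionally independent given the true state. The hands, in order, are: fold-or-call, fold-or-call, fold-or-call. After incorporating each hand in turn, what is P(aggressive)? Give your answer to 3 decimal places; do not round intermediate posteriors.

0.050

Each posterior becomes the prior for the next update.
After 'fold-or-call': normaliser = 0.4·0.3000 + 0.55·0.1500 + 0.85·0.5500; P(aggressive) ≈ 0.1791, P(balanced) ≈ 0.1231, P(conservative) ≈ 0.6978
After 'fold-or-call': normaliser = 0.4·0.1791 + 0.55·0.1231 + 0.85·0.6978; P(aggressive) ≈ 0.0978, P(balanced) ≈ 0.0925, P(conservative) ≈ 0.8097
After 'fold-or-call': normaliser = 0.4·0.0978 + 0.55·0.0925 + 0.85·0.8097; P(aggressive) ≈ 0.0503, P(balanced) ≈ 0.0653, P(conservative) ≈ 0.8844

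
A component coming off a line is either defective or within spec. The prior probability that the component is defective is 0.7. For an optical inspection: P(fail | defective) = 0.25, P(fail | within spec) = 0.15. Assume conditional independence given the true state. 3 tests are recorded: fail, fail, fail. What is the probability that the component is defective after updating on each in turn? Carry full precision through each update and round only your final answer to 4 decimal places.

0.9153

Each posterior becomes the prior for the next update.
After 'fail': P(defective) = 0.25·0.7000 / (0.25·0.7000 + 0.15·0.3000) ≈ 0.7955
After 'fail': P(defective) = 0.25·0.7955 / (0.25·0.7955 + 0.15·0.2045) ≈ 0.8663
After 'fail': P(defective) = 0.25·0.8663 / (0.25·0.8663 + 0.15·0.1337) ≈ 0.9153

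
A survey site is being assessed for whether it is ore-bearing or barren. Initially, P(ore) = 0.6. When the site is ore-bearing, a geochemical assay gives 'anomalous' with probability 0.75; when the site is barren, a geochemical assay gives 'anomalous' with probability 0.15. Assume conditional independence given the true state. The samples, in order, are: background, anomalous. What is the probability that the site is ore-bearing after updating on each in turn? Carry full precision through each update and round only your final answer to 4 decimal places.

0.6881

After 'background': P(ore) = 0.25·0.6000 / (0.25·0.6000 + 0.85·0.4000) ≈ 0.3061
After 'anomalous': P(ore) = 0.75·0.3061 / (0.75·0.3061 + 0.15·0.6939) ≈ 0.6881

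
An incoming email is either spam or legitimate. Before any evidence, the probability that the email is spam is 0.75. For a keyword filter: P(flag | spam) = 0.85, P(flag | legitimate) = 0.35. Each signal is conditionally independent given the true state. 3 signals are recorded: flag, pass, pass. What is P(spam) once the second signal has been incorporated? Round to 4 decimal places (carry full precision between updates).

Each posterior becomes the prior for the next update.
After 'flag': P(spam) = 0.85·0.7500 / (0.85·0.7500 + 0.35·0.2500) ≈ 0.8793
After 'pass': P(spam) = 0.15·0.8793 / (0.15·0.8793 + 0.65·0.1207) ≈ 0.6270

0.6270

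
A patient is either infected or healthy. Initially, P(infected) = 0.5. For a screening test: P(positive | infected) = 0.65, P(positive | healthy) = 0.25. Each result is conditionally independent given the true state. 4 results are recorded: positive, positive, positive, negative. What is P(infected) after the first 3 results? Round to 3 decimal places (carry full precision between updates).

After 'positive': P(infected) = 0.65·0.5000 / (0.65·0.5000 + 0.25·0.5000) ≈ 0.7222
After 'positive': P(infected) = 0.65·0.7222 / (0.65·0.7222 + 0.25·0.2778) ≈ 0.8711
After 'positive': P(infected) = 0.65·0.8711 / (0.65·0.8711 + 0.25·0.1289) ≈ 0.9462

0.946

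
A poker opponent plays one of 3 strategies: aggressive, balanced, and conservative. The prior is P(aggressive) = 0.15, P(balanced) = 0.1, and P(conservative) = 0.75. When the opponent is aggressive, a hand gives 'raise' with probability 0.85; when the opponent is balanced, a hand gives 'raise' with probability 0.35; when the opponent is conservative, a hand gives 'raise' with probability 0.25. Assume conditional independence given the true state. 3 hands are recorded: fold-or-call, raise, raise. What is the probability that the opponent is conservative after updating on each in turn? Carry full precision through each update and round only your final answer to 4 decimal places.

Apply Bayes' rule sequentially, carrying P(conservative) forward.
After 'fold-or-call': normaliser = 0.15·0.1500 + 0.65·0.1000 + 0.75·0.7500; P(aggressive) ≈ 0.0346, P(balanced) ≈ 0.1000, P(conservative) ≈ 0.8654
After 'raise': normaliser = 0.85·0.0346 + 0.35·0.1000 + 0.25·0.8654; P(aggressive) ≈ 0.1048, P(balanced) ≈ 0.1247, P(conservative) ≈ 0.7705
After 'raise': normaliser = 0.85·0.1048 + 0.35·0.1247 + 0.25·0.7705; P(aggressive) ≈ 0.2738, P(balanced) ≈ 0.1341, P(conservative) ≈ 0.5921

0.5921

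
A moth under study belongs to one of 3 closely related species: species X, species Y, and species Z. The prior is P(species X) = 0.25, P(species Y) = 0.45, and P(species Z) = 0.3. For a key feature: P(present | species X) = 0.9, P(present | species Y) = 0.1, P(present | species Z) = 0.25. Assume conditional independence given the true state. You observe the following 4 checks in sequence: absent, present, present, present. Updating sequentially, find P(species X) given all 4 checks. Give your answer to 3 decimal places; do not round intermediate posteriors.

After 'absent': normaliser = 0.1·0.2500 + 0.9·0.4500 + 0.75·0.3000; P(species X) ≈ 0.0382, P(species Y) ≈ 0.6183, P(species Z) ≈ 0.3435
After 'present': normaliser = 0.9·0.0382 + 0.1·0.6183 + 0.25·0.3435; P(species X) ≈ 0.1887, P(species Y) ≈ 0.3396, P(species Z) ≈ 0.4717
After 'present': normaliser = 0.9·0.1887 + 0.1·0.3396 + 0.25·0.4717; P(species X) ≈ 0.5279, P(species Y) ≈ 0.1056, P(species Z) ≈ 0.3666
After 'present': normaliser = 0.9·0.5279 + 0.1·0.1056 + 0.25·0.3666; P(species X) ≈ 0.8230, P(species Y) ≈ 0.0183, P(species Z) ≈ 0.1588

0.823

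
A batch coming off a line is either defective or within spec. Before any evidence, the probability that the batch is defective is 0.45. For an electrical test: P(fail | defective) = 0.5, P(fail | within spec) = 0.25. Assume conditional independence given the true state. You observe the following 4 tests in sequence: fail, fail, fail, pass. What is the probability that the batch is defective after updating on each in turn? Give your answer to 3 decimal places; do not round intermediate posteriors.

After 'fail': P(defective) = 0.5·0.4500 / (0.5·0.4500 + 0.25·0.5500) ≈ 0.6207
After 'fail': P(defective) = 0.5·0.6207 / (0.5·0.6207 + 0.25·0.3793) ≈ 0.7660
After 'fail': P(defective) = 0.5·0.7660 / (0.5·0.7660 + 0.25·0.2340) ≈ 0.8675
After 'pass': P(defective) = 0.5·0.8675 / (0.5·0.8675 + 0.75·0.1325) ≈ 0.8136

0.814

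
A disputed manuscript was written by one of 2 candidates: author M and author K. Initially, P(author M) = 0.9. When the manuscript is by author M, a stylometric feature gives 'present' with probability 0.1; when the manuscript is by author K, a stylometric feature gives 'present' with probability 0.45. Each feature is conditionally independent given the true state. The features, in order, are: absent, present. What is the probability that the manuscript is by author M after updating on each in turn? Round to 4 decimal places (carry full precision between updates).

After 'absent': P(author M) = 0.9·0.9000 / (0.9·0.9000 + 0.55·0.1000) ≈ 0.9364
After 'present': P(author M) = 0.1·0.9364 / (0.1·0.9364 + 0.45·0.0636) ≈ 0.7660

0.7660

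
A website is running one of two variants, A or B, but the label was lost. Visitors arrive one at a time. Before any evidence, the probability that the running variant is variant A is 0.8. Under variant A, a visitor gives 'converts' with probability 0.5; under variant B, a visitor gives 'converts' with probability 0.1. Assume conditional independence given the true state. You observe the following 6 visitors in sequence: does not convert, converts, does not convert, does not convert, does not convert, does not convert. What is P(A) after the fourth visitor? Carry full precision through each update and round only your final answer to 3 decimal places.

0.774

After 'does not convert': P(A) = 0.5·0.8000 / (0.5·0.8000 + 0.9·0.2000) ≈ 0.6897
After 'converts': P(A) = 0.5·0.6897 / (0.5·0.6897 + 0.1·0.3103) ≈ 0.9174
After 'does not convert': P(A) = 0.5·0.9174 / (0.5·0.9174 + 0.9·0.0826) ≈ 0.8606
After 'does not convert': P(A) = 0.5·0.8606 / (0.5·0.8606 + 0.9·0.1394) ≈ 0.7742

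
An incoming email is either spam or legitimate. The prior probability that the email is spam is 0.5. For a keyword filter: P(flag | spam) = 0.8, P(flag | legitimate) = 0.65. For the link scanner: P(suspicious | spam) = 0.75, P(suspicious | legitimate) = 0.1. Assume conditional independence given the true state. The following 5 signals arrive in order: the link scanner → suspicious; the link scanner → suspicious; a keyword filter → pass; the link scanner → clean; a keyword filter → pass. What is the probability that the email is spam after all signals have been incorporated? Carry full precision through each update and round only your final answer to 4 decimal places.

0.8361

After the link scanner='suspicious': P(spam) = 0.75·0.5000 / (0.75·0.5000 + 0.1·0.5000) ≈ 0.8824
After the link scanner='suspicious': P(spam) = 0.75·0.8824 / (0.75·0.8824 + 0.1·0.1176) ≈ 0.9825
After a keyword filter='pass': P(spam) = 0.2·0.9825 / (0.2·0.9825 + 0.35·0.0175) ≈ 0.9698
After the link scanner='clean': P(spam) = 0.25·0.9698 / (0.25·0.9698 + 0.9·0.0302) ≈ 0.8993
After a keyword filter='pass': P(spam) = 0.2·0.8993 / (0.2·0.8993 + 0.35·0.1007) ≈ 0.8361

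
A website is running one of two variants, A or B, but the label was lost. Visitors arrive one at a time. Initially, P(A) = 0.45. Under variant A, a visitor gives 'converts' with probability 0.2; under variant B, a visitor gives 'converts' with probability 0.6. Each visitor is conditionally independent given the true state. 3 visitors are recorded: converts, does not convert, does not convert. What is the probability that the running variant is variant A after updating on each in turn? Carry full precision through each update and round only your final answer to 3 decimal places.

After 'converts': P(A) = 0.2·0.4500 / (0.2·0.4500 + 0.6·0.5500) ≈ 0.2143
After 'does not convert': P(A) = 0.8·0.2143 / (0.8·0.2143 + 0.4·0.7857) ≈ 0.3529
After 'does not convert': P(A) = 0.8·0.3529 / (0.8·0.3529 + 0.4·0.6471) ≈ 0.5217

0.522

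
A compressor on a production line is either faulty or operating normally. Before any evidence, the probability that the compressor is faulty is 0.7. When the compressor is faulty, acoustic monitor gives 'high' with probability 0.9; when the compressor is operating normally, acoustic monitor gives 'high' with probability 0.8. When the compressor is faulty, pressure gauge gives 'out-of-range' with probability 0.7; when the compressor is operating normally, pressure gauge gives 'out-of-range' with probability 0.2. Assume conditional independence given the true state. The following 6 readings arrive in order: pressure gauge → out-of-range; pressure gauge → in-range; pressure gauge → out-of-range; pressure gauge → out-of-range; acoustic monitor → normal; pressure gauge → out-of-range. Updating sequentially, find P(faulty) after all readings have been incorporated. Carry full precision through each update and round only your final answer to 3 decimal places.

0.985

After pressure gauge='out-of-range': P(faulty) = 0.7·0.7000 / (0.7·0.7000 + 0.2·0.3000) ≈ 0.8909
After pressure gauge='in-range': P(faulty) = 0.3·0.8909 / (0.3·0.8909 + 0.8·0.1091) ≈ 0.7538
After pressure gauge='out-of-range': P(faulty) = 0.7·0.7538 / (0.7·0.7538 + 0.2·0.2462) ≈ 0.9147
After pressure gauge='out-of-range': P(faulty) = 0.7·0.9147 / (0.7·0.9147 + 0.2·0.0853) ≈ 0.9740
After acoustic monitor='normal': P(faulty) = 0.1·0.9740 / (0.1·0.9740 + 0.2·0.0260) ≈ 0.9494
After pressure gauge='out-of-range': P(faulty) = 0.7·0.9494 / (0.7·0.9494 + 0.2·0.0506) ≈ 0.9850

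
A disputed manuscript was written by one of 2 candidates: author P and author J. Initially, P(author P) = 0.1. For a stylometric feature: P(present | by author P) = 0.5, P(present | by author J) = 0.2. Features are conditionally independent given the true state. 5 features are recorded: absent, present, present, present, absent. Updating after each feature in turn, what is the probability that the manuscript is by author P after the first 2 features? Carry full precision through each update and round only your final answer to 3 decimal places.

0.148

Each posterior becomes the prior for the next update.
After 'absent': P(author P) = 0.5·0.1000 / (0.5·0.1000 + 0.8·0.9000) ≈ 0.0649
After 'present': P(author P) = 0.5·0.0649 / (0.5·0.0649 + 0.2·0.9351) ≈ 0.1479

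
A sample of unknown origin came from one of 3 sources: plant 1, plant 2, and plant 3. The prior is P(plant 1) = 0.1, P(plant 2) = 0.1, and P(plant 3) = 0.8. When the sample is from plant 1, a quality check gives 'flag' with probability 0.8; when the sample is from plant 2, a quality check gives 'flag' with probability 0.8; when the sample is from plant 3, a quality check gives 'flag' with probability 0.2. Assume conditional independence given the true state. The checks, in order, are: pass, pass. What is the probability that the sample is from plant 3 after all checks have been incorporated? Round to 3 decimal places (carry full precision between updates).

0.985

Each posterior becomes the prior for the next update.
After 'pass': normaliser = 0.2·0.1000 + 0.2·0.1000 + 0.8·0.8000; P(plant 1) ≈ 0.0294, P(plant 2) ≈ 0.0294, P(plant 3) ≈ 0.9412
After 'pass': normaliser = 0.2·0.0294 + 0.2·0.0294 + 0.8·0.9412; P(plant 1) ≈ 0.0077, P(plant 2) ≈ 0.0077, P(plant 3) ≈ 0.9846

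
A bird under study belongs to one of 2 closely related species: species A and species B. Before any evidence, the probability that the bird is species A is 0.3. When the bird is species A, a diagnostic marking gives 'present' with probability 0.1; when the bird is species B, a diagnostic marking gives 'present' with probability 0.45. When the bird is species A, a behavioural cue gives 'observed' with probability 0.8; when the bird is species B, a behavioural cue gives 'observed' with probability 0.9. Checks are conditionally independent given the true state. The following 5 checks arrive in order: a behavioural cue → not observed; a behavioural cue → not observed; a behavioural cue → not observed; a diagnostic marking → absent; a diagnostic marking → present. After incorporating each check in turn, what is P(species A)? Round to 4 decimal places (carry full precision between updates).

Each posterior becomes the prior for the next update.
After a behavioural cue='not observed': P(species A) = 0.2·0.3000 / (0.2·0.3000 + 0.1·0.7000) ≈ 0.4615
After a behavioural cue='not observed': P(species A) = 0.2·0.4615 / (0.2·0.4615 + 0.1·0.5385) ≈ 0.6316
After a behavioural cue='not observed': P(species A) = 0.2·0.6316 / (0.2·0.6316 + 0.1·0.3684) ≈ 0.7742
After a diagnostic marking='absent': P(species A) = 0.9·0.7742 / (0.9·0.7742 + 0.55·0.2258) ≈ 0.8487
After a diagnostic marking='present': P(species A) = 0.1·0.8487 / (0.1·0.8487 + 0.45·0.1513) ≈ 0.5549

0.5549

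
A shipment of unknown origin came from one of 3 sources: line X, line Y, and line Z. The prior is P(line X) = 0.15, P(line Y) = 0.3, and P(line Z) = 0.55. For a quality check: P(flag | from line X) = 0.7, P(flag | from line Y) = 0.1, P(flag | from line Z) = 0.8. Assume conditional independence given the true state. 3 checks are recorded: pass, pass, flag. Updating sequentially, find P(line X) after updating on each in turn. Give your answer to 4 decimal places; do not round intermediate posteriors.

After 'pass': normaliser = 0.3·0.1500 + 0.9·0.3000 + 0.2·0.5500; P(line X) ≈ 0.1059, P(line Y) ≈ 0.6353, P(line Z) ≈ 0.2588
After 'pass': normaliser = 0.3·0.1059 + 0.9·0.6353 + 0.2·0.2588; P(line X) ≈ 0.0485, P(line Y) ≈ 0.8725, P(line Z) ≈ 0.0790
After 'flag': normaliser = 0.7·0.0485 + 0.1·0.8725 + 0.8·0.0790; P(line X) ≈ 0.1840, P(line Y) ≈ 0.4732, P(line Z) ≈ 0.3427

0.1840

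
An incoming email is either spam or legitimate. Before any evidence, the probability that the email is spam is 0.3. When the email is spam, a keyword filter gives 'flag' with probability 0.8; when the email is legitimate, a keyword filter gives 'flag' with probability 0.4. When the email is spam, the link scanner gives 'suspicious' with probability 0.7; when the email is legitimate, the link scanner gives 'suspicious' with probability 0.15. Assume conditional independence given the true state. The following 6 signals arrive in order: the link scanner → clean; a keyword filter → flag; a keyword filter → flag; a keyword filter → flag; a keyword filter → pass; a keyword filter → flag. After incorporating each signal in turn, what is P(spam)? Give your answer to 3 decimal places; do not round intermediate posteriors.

0.447

After the link scanner='clean': P(spam) = 0.3·0.3000 / (0.3·0.3000 + 0.85·0.7000) ≈ 0.1314
After a keyword filter='flag': P(spam) = 0.8·0.1314 / (0.8·0.1314 + 0.4·0.8686) ≈ 0.2323
After a keyword filter='flag': P(spam) = 0.8·0.2323 / (0.8·0.2323 + 0.4·0.7677) ≈ 0.3770
After a keyword filter='flag': P(spam) = 0.8·0.3770 / (0.8·0.3770 + 0.4·0.6230) ≈ 0.5475
After a keyword filter='pass': P(spam) = 0.2·0.5475 / (0.2·0.5475 + 0.6·0.4525) ≈ 0.2874
After a keyword filter='flag': P(spam) = 0.8·0.2874 / (0.8·0.2874 + 0.4·0.7126) ≈ 0.4465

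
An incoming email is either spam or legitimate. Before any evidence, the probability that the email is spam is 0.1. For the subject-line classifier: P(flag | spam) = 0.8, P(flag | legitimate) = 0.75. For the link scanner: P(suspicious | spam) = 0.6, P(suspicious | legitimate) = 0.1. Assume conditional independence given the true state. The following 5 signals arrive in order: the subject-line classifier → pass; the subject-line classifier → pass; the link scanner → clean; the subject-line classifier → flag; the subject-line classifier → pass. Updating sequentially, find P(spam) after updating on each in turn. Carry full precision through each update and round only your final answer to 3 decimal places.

After the subject-line classifier='pass': P(spam) = 0.2·0.1000 / (0.2·0.1000 + 0.25·0.9000) ≈ 0.0816
After the subject-line classifier='pass': P(spam) = 0.2·0.0816 / (0.2·0.0816 + 0.25·0.9184) ≈ 0.0664
After the link scanner='clean': P(spam) = 0.4·0.0664 / (0.4·0.0664 + 0.9·0.9336) ≈ 0.0306
After the subject-line classifier='flag': P(spam) = 0.8·0.0306 / (0.8·0.0306 + 0.75·0.9694) ≈ 0.0326
After the subject-line classifier='pass': P(spam) = 0.2·0.0326 / (0.2·0.0326 + 0.25·0.9674) ≈ 0.0263

0.026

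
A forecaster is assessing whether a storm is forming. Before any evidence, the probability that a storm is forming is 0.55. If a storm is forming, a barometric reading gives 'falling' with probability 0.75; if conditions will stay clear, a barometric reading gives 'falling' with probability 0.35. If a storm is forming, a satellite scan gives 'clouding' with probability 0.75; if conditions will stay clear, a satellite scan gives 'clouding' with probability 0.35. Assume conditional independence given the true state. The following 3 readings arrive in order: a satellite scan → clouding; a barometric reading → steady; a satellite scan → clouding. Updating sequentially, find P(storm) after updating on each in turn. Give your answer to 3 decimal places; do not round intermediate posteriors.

After a satellite scan='clouding': P(storm) = 0.75·0.5500 / (0.75·0.5500 + 0.35·0.4500) ≈ 0.7237
After a barometric reading='steady': P(storm) = 0.25·0.7237 / (0.25·0.7237 + 0.65·0.2763) ≈ 0.5018
After a satellite scan='clouding': P(storm) = 0.75·0.5018 / (0.75·0.5018 + 0.35·0.4982) ≈ 0.6834

0.683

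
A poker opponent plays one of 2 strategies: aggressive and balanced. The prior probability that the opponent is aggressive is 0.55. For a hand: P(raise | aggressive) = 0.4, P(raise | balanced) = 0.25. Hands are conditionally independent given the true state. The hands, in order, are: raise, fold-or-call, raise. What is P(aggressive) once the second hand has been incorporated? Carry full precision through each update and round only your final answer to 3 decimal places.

0.610

After 'raise': P(aggressive) = 0.4·0.5500 / (0.4·0.5500 + 0.25·0.4500) ≈ 0.6617
After 'fold-or-call': P(aggressive) = 0.6·0.6617 / (0.6·0.6617 + 0.75·0.3383) ≈ 0.6101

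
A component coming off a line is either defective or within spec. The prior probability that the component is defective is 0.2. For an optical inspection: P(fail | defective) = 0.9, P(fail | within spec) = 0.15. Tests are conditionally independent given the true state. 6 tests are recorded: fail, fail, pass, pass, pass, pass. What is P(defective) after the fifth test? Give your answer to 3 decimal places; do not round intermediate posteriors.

After 'fail': P(defective) = 0.9·0.2000 / (0.9·0.2000 + 0.15·0.8000) ≈ 0.6000
After 'fail': P(defective) = 0.9·0.6000 / (0.9·0.6000 + 0.15·0.4000) ≈ 0.9000
After 'pass': P(defective) = 0.1·0.9000 / (0.1·0.9000 + 0.85·0.1000) ≈ 0.5143
After 'pass': P(defective) = 0.1·0.5143 / (0.1·0.5143 + 0.85·0.4857) ≈ 0.1108
After 'pass': P(defective) = 0.1·0.1108 / (0.1·0.1108 + 0.85·0.8892) ≈ 0.0144

0.014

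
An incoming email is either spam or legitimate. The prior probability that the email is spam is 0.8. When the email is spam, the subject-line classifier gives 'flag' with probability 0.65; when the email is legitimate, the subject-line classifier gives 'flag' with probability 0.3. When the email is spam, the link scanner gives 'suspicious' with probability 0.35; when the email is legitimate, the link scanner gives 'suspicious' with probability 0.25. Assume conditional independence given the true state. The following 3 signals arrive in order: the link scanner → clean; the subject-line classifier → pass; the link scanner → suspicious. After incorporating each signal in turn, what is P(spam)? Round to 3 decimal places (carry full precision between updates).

After the link scanner='clean': P(spam) = 0.65·0.8000 / (0.65·0.8000 + 0.75·0.2000) ≈ 0.7761
After the subject-line classifier='pass': P(spam) = 0.35·0.7761 / (0.35·0.7761 + 0.7·0.2239) ≈ 0.6341
After the link scanner='suspicious': P(spam) = 0.35·0.6341 / (0.35·0.6341 + 0.25·0.3659) ≈ 0.7082

0.708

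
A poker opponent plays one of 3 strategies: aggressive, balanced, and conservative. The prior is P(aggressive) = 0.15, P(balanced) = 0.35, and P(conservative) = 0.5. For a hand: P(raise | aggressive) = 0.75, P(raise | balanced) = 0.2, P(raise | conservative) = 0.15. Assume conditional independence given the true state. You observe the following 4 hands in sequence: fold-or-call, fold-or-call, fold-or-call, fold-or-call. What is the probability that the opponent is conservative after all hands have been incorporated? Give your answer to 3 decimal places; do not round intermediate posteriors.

After 'fold-or-call': normaliser = 0.25·0.1500 + 0.8·0.3500 + 0.85·0.5000; P(aggressive) ≈ 0.0505, P(balanced) ≈ 0.3771, P(conservative) ≈ 0.5724
After 'fold-or-call': normaliser = 0.25·0.0505 + 0.8·0.3771 + 0.85·0.5724; P(aggressive) ≈ 0.0158, P(balanced) ≈ 0.3767, P(conservative) ≈ 0.6075
After 'fold-or-call': normaliser = 0.25·0.0158 + 0.8·0.3767 + 0.85·0.6075; P(aggressive) ≈ 0.0048, P(balanced) ≈ 0.3668, P(conservative) ≈ 0.6284
After 'fold-or-call': normaliser = 0.25·0.0048 + 0.8·0.3668 + 0.85·0.6284; P(aggressive) ≈ 0.0014, P(balanced) ≈ 0.3540, P(conservative) ≈ 0.6445

0.645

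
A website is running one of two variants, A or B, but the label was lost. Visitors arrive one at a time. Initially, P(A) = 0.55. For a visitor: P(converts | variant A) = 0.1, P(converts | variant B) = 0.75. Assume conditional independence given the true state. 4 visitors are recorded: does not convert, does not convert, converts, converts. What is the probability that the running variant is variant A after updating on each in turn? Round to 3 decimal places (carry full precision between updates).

After 'does not convert': P(A) = 0.9·0.5500 / (0.9·0.5500 + 0.25·0.4500) ≈ 0.8148
After 'does not convert': P(A) = 0.9·0.8148 / (0.9·0.8148 + 0.25·0.1852) ≈ 0.9406
After 'converts': P(A) = 0.1·0.9406 / (0.1·0.9406 + 0.75·0.0594) ≈ 0.6787
After 'converts': P(A) = 0.1·0.6787 / (0.1·0.6787 + 0.75·0.3213) ≈ 0.2197

0.220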